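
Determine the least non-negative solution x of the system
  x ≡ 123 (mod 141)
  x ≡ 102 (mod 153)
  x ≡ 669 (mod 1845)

480369

Combine the congruences pairwise.
gcd(141, 153) = 3 and 3 | (102 − 123), so the pair is consistent; merging gives x ≡ 5763 (mod 7191), where 7191 = lcm(141, 153).
gcd(7191, 1845) = 9 and 9 | (669 − 5763), so the pair is consistent; merging gives x ≡ 480369 (mod 1474155), where 1474155 = lcm(7191, 1845).
The solution is unique modulo lcm(141, 153, 1845) = 1474155.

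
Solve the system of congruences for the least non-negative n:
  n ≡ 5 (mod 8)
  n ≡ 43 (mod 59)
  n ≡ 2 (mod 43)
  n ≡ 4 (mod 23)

85357

From n ≡ 5 (mod 8) write n = 5 + 8t. Substituting into n ≡ 43 (mod 59) gives 8t ≡ 38 (mod 59), and since 8⁻¹ ≡ 37 (mod 59), t ≡ 49. Hence n ≡ 5 + 8·49 = 397 (mod 472).
From n ≡ 397 (mod 472) write n = 397 + 472t. Substituting into n ≡ 2 (mod 43) gives 472t ≡ 35 (mod 43), and since 42⁻¹ ≡ 42 (mod 43), t ≡ 8. Hence n ≡ 397 + 472·8 = 4173 (mod 20296).
From n ≡ 4173 (mod 20296) write n = 4173 + 20296t. Substituting into n ≡ 4 (mod 23) gives 20296t ≡ 17 (mod 23), and since 10⁻¹ ≡ 7 (mod 23), t ≡ 4. Hence n ≡ 4173 + 20296·4 = 85357 (mod 466808).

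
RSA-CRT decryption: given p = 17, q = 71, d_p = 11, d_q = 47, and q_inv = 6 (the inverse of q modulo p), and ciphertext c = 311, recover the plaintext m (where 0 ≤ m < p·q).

m₁ = c^(d_p) mod p: c ≡ 5 (mod 17), and 5^11 mod 17 = 11.
m₂ = c^(d_q) mod q: c ≡ 27 (mod 71), and 27^47 mod 71 = 3.
h = q_inv·(m₁ − m₂) mod p = 6·(11 − 3) mod 17 = 14.
m = m₂ + h·q = 3 + 14·71 = 997.

997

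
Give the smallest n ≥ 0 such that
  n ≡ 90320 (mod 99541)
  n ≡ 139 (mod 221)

gcd(99541, 221) = 13 and 13 | (139 − 90320), so the pair is consistent; merging gives n ≡ 1284812 (mod 1692197), where 1692197 = lcm(99541, 221).
The solution is unique modulo lcm(99541, 221) = 1692197.

1284812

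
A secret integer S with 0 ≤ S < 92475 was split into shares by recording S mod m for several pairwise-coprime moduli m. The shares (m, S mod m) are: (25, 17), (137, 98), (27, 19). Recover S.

66817

From S ≡ 17 (mod 25) write S = 17 + 25t. Substituting into S ≡ 98 (mod 137) gives 25t ≡ 81 (mod 137), and since 25⁻¹ ≡ 11 (mod 137), t ≡ 69. Hence S ≡ 17 + 25·69 = 1742 (mod 3425).
From S ≡ 1742 (mod 3425) write S = 1742 + 3425t. Substituting into S ≡ 19 (mod 27) gives 3425t ≡ 5 (mod 27), and since 23⁻¹ ≡ 20 (mod 27), t ≡ 19. Hence S ≡ 1742 + 3425·19 = 66817 (mod 92475).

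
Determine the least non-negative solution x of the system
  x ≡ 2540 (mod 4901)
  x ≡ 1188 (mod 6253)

7441

gcd(4901, 6253) = 169 and 169 | (1188 − 2540), so the pair is consistent; merging gives x ≡ 7441 (mod 181337), where 181337 = lcm(4901, 6253).
The solution is unique modulo lcm(4901, 6253) = 181337.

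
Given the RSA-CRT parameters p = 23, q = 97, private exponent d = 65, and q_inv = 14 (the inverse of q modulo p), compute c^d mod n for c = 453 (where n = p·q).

335

d_p = d mod (p−1) = 65 mod 22 = 21; d_q = d mod (q−1) = 65.
m₁ = c^(d_p) mod p: c ≡ 16 (mod 23), and 16^21 mod 23 = 13.
m₂ = c^(d_q) mod q: c ≡ 65 (mod 97), and 65^65 mod 97 = 44.
h = q_inv·(m₁ − m₂) mod p = 14·(13 − 44) mod 23 = 3.
m = m₂ + h·q = 44 + 3·97 = 335.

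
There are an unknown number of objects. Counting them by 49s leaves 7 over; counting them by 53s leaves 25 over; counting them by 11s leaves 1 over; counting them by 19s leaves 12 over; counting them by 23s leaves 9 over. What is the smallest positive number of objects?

1756657

The moduli are pairwise coprime; M = 49·53·11·19·23 = 12483779.
M/49 = 254771; 254771 ≡ 20 (mod 49); 20·27 ≡ 1, so inverse 27.
M/53 = 235543; 235543 ≡ 11 (mod 53); 11·29 ≡ 1, so inverse 29.
M/11 = 1134889; 1134889 ≡ 8 (mod 11); 8·7 ≡ 1, so inverse 7.
M/19 = 657041; 657041 ≡ 2 (mod 19); 2·10 ≡ 1, so inverse 10.
M/23 = 542773; 542773 ≡ 19 (mod 23); 19·17 ≡ 1, so inverse 17.
N ≡ 7·254771·27 + 25·235543·29 + 1·1134889·7 + 12·657041·10 + 9·542773·17 = 388753806.
388753806 mod 12483779 = 1756657.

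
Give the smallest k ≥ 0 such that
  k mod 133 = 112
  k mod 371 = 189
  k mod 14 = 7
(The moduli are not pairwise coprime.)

Combine the congruences pairwise.
gcd(133, 371) = 7 and 7 | (189 − 112), so the pair is consistent; merging gives k ≡ 6496 (mod 7049), where 7049 = lcm(133, 371).
gcd(7049, 14) = 7 and 7 | (7 − 6496), so the pair is consistent; merging gives k ≡ 13545 (mod 14098), where 14098 = lcm(7049, 14).
The solution is unique modulo lcm(133, 371, 14) = 14098.

13545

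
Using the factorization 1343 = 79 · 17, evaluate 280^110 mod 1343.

Mod 79: 280 ≡ 43; by Fermat, exponent reduces to 110 mod 78 = 32; 43^32 ≡ 4 (mod 79).
Mod 17: 280 ≡ 8; by Fermat, exponent reduces to 110 mod 16 = 14; 8^14 ≡ 4 (mod 17).
Combine by CRT: x ≡ 4 (mod 79), x ≡ 4 (mod 17) ⇒ x ≡ 4 (mod 1343).

4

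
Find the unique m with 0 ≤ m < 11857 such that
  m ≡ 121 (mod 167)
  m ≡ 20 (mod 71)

Combine the congruences pairwise.
From m ≡ 121 (mod 167) write m = 121 + 167t. Substituting into m ≡ 20 (mod 71) gives 167t ≡ 41 (mod 71), and since 25⁻¹ ≡ 54 (mod 71), t ≡ 13. Hence m ≡ 121 + 167·13 = 2292 (mod 11857).

2292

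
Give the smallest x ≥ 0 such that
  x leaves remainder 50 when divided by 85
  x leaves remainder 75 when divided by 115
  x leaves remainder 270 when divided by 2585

gcd(85, 115) = 5 and 5 | (75 − 50), so the pair is consistent; merging gives x ≡ 305 (mod 1955), where 1955 = lcm(85, 115).
gcd(1955, 2585) = 5 and 5 | (270 − 305), so the pair is consistent; merging gives x ≡ 618085 (mod 1010735), where 1010735 = lcm(1955, 2585).
The solution is unique modulo lcm(85, 115, 2585) = 1010735.

618085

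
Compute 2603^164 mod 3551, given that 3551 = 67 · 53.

Mod 67: 2603 ≡ 57; by Fermat, exponent reduces to 164 mod 66 = 32; 57^32 ≡ 47 (mod 67).
Mod 53: 2603 ≡ 6; by Fermat, exponent reduces to 164 mod 52 = 8; 6^8 ≡ 46 (mod 53).
Combine by CRT: x ≡ 47 (mod 67), x ≡ 46 (mod 53) ⇒ x ≡ 2325 (mod 3551).

2325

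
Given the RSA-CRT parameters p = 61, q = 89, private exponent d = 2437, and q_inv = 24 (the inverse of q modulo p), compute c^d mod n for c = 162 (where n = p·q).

d_p = d mod (p−1) = 2437 mod 60 = 37; d_q = d mod (q−1) = 61.
m₁ = c^(d_p) mod p: c ≡ 40 (mod 61), and 40^37 mod 61 = 40.
m₂ = c^(d_q) mod q: c ≡ 73 (mod 89), and 73^61 mod 89 = 85.
h = q_inv·(m₁ − m₂) mod p = 24·(40 − 85) mod 61 = 18.
m = m₂ + h·q = 85 + 18·89 = 1687.

1687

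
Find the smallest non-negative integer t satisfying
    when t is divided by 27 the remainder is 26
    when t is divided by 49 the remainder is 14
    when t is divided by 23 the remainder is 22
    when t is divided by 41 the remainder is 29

1123388

The moduli are pairwise coprime; N = 27·49·23·41 = 1247589.
N/27 = 46207; 46207 ≡ 10 (mod 27); 10·19 ≡ 1, so inverse 19.
N/49 = 25461; 25461 ≡ 30 (mod 49); 30·18 ≡ 1, so inverse 18.
N/23 = 54243; 54243 ≡ 9 (mod 23); 9·18 ≡ 1, so inverse 18.
N/41 = 30429; 30429 ≡ 7 (mod 41); 7·6 ≡ 1, so inverse 6.
t ≡ 26·46207·19 + 14·25461·18 + 22·54243·18 + 29·30429·6 = 56017304.
56017304 mod 1247589 = 1123388.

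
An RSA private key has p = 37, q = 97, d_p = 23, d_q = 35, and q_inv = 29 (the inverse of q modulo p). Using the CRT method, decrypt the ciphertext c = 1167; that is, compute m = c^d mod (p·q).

m₁ = c^(d_p) mod p: c ≡ 20 (mod 37), and 20^23 mod 37 = 19.
m₂ = c^(d_q) mod q: c ≡ 3 (mod 97), and 3^35 mod 97 = 72.
h = q_inv·(m₁ − m₂) mod p = 29·(19 − 72) mod 37 = 17.
m = m₂ + h·q = 72 + 17·97 = 1721.

1721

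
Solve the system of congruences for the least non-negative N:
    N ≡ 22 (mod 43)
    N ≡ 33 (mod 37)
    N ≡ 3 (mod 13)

13094

The moduli are pairwise coprime; M = 43·37·13 = 20683.
M/43 = 481; 481 ≡ 8 (mod 43); 8·27 ≡ 1, so inverse 27.
M/37 = 559; 559 ≡ 4 (mod 37); 4·28 ≡ 1, so inverse 28.
M/13 = 1591; 1591 ≡ 5 (mod 13); 5·8 ≡ 1, so inverse 8.
N ≡ 22·481·27 + 33·559·28 + 3·1591·8 = 840414.
840414 mod 20683 = 13094.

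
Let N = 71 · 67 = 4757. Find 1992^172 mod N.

Mod 71: 1992 ≡ 4; by Fermat, exponent reduces to 172 mod 70 = 32; 4^32 ≡ 10 (mod 71).
Mod 67: 1992 ≡ 49; by Fermat, exponent reduces to 172 mod 66 = 40; 49^40 ≡ 39 (mod 67).
Combine by CRT: x ≡ 10 (mod 71), x ≡ 39 (mod 67) ⇒ x ≡ 1714 (mod 4757).

1714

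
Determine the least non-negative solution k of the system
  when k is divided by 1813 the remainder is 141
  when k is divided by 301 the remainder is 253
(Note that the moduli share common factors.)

gcd(1813, 301) = 7 and 7 | (253 − 141), so the pair is consistent; merging gives k ≡ 29149 (mod 77959), where 77959 = lcm(1813, 301).
The solution is unique modulo lcm(1813, 301) = 77959.

29149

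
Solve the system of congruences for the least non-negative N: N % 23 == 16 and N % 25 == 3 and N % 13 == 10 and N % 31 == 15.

99928

From N ≡ 16 (mod 23) write N = 16 + 23t. Substituting into N ≡ 3 (mod 25) gives 23t ≡ 12 (mod 25), and since 23⁻¹ ≡ 12 (mod 25), t ≡ 19. Hence N ≡ 16 + 23·19 = 453 (mod 575).
From N ≡ 453 (mod 575) write N = 453 + 575t. Substituting into N ≡ 10 (mod 13) gives 575t ≡ 12 (mod 13), and since 3⁻¹ ≡ 9 (mod 13), t ≡ 4. Hence N ≡ 453 + 575·4 = 2753 (mod 7475).
From N ≡ 2753 (mod 7475) write N = 2753 + 7475t. Substituting into N ≡ 15 (mod 31) gives 7475t ≡ 21 (mod 31), and since 4⁻¹ ≡ 8 (mod 31), t ≡ 13. Hence N ≡ 2753 + 7475·13 = 99928 (mod 231725).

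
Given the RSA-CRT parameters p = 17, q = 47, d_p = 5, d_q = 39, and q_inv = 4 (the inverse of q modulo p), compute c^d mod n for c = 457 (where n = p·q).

m₁ = c^(d_p) mod p: c ≡ 15 (mod 17), and 15^5 mod 17 = 2.
m₂ = c^(d_q) mod q: c ≡ 34 (mod 47), and 34^39 mod 47 = 6.
h = q_inv·(m₁ − m₂) mod p = 4·(2 − 6) mod 17 = 1.
m = m₂ + h·q = 6 + 1·47 = 53.

53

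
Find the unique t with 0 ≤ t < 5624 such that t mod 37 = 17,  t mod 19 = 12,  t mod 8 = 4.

The moduli are pairwise coprime; N = 37·19·8 = 5624.
N/37 = 152; 152 ≡ 4 (mod 37); 4·28 ≡ 1, so inverse 28.
N/19 = 296; 296 ≡ 11 (mod 19); 11·7 ≡ 1, so inverse 7.
N/8 = 703; 703 ≡ 7 (mod 8); 7·7 ≡ 1, so inverse 7.
t ≡ 17·152·28 + 12·296·7 + 4·703·7 = 116900.
116900 mod 5624 = 4420.

4420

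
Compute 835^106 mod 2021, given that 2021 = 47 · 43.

Mod 47: 835 ≡ 36; by Fermat, exponent reduces to 106 mod 46 = 14; 36^14 ≡ 21 (mod 47).
Mod 43: 835 ≡ 18; by Fermat, exponent reduces to 106 mod 42 = 22; 18^22 ≡ 25 (mod 43).
Combine by CRT: x ≡ 21 (mod 47), x ≡ 25 (mod 43) ⇒ x ≡ 68 (mod 2021).

68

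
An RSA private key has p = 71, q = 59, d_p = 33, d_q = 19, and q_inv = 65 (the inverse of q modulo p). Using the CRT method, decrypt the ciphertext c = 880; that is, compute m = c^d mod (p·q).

3171

m₁ = c^(d_p) mod p: c ≡ 28 (mod 71), and 28^33 mod 71 = 47.
m₂ = c^(d_q) mod q: c ≡ 54 (mod 59), and 54^19 mod 59 = 44.
h = q_inv·(m₁ − m₂) mod p = 65·(47 − 44) mod 71 = 53.
m = m₂ + h·q = 44 + 53·59 = 3171.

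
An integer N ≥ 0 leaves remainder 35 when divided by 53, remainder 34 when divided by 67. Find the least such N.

From N ≡ 35 (mod 53) write N = 35 + 53t. Substituting into N ≡ 34 (mod 67) gives 53t ≡ 66 (mod 67), and since 53⁻¹ ≡ 43 (mod 67), t ≡ 24. Hence N ≡ 35 + 53·24 = 1307 (mod 3551).

1307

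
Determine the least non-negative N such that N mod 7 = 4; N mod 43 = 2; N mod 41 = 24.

4001

The moduli are pairwise coprime; M = 7·43·41 = 12341.
M/7 = 1763; 1763 ≡ 6 (mod 7); 6·6 ≡ 1, so inverse 6.
M/43 = 287; 287 ≡ 29 (mod 43); 29·3 ≡ 1, so inverse 3.
M/41 = 301; 301 ≡ 14 (mod 41); 14·3 ≡ 1, so inverse 3.
N ≡ 4·1763·6 + 2·287·3 + 24·301·3 = 65706.
65706 mod 12341 = 4001.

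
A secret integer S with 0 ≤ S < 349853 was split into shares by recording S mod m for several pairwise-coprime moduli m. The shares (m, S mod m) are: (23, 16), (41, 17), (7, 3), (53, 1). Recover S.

The moduli are pairwise coprime; N = 23·41·7·53 = 349853.
N/23 = 15211; 15211 ≡ 8 (mod 23); 8·3 ≡ 1, so inverse 3.
N/41 = 8533; 8533 ≡ 5 (mod 41); 5·33 ≡ 1, so inverse 33.
N/7 = 49979; 49979 ≡ 6 (mod 7); 6·6 ≡ 1, so inverse 6.
N/53 = 6601; 6601 ≡ 29 (mod 53); 29·11 ≡ 1, so inverse 11.
S ≡ 16·15211·3 + 17·8533·33 + 3·49979·6 + 1·6601·11 = 6489374.
6489374 mod 349853 = 192020.

192020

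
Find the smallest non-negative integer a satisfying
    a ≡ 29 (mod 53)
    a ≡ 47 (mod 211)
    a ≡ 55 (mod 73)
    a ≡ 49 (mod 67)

44791760

From a ≡ 29 (mod 53) write a = 29 + 53t. Substituting into a ≡ 47 (mod 211) gives 53t ≡ 18 (mod 211), and since 53⁻¹ ≡ 4 (mod 211), t ≡ 72. Hence a ≡ 29 + 53·72 = 3845 (mod 11183).
From a ≡ 3845 (mod 11183) write a = 3845 + 11183t. Substituting into a ≡ 55 (mod 73) gives 11183t ≡ 6 (mod 73), and since 14⁻¹ ≡ 47 (mod 73), t ≡ 63. Hence a ≡ 3845 + 11183·63 = 708374 (mod 816359).
From a ≡ 708374 (mod 816359) write a = 708374 + 816359t. Substituting into a ≡ 49 (mod 67) gives 816359t ≡ 66 (mod 67), and since 31⁻¹ ≡ 13 (mod 67), t ≡ 54. Hence a ≡ 708374 + 816359·54 = 44791760 (mod 54696053).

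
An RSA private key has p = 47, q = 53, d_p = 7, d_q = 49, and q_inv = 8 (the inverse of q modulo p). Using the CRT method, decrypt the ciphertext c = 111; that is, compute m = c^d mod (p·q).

332

m₁ = c^(d_p) mod p: c ≡ 17 (mod 47), and 17^7 mod 47 = 3.
m₂ = c^(d_q) mod q: c ≡ 5 (mod 53), and 5^49 mod 53 = 14.
h = q_inv·(m₁ − m₂) mod p = 8·(3 − 14) mod 47 = 6.
m = m₂ + h·q = 14 + 6·53 = 332.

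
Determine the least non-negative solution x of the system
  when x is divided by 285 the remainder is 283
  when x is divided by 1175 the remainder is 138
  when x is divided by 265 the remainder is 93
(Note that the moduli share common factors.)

Combine the congruences pairwise.
gcd(285, 1175) = 5 and 5 | (138 − 283), so the pair is consistent; merging gives x ≡ 62413 (mod 66975), where 66975 = lcm(285, 1175).
gcd(66975, 265) = 5 and 5 | (93 − 62413), so the pair is consistent; merging gives x ≡ 866113 (mod 3549675), where 3549675 = lcm(66975, 265).
The solution is unique modulo lcm(285, 1175, 265) = 3549675.

866113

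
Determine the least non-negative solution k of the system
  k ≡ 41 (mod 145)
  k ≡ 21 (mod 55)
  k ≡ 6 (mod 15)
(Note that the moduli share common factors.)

gcd(145, 55) = 5 and 5 | (21 − 41), so the pair is consistent; merging gives k ≡ 186 (mod 1595), where 1595 = lcm(145, 55).
gcd(1595, 15) = 5 and 5 | (6 − 186), so the pair is consistent; merging gives k ≡ 186 (mod 4785), where 4785 = lcm(1595, 15).
The solution is unique modulo lcm(145, 55, 15) = 4785.

186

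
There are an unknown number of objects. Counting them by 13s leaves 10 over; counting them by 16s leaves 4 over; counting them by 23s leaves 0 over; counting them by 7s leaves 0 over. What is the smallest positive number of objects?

21252

Combine the congruences pairwise.
From N ≡ 10 (mod 13) write N = 10 + 13t. Substituting into N ≡ 4 (mod 16) gives 13t ≡ 10 (mod 16), and since 13⁻¹ ≡ 5 (mod 16), t ≡ 2. Hence N ≡ 10 + 13·2 = 36 (mod 208).
From N ≡ 36 (mod 208) write N = 36 + 208t. Substituting into N ≡ 0 (mod 23) gives 208t ≡ 10 (mod 23), and since 1⁻¹ ≡ 1 (mod 23), t ≡ 10. Hence N ≡ 36 + 208·10 = 2116 (mod 4784).
From N ≡ 2116 (mod 4784) write N = 2116 + 4784t. Substituting into N ≡ 0 (mod 7) gives 4784t ≡ 5 (mod 7), and since 3⁻¹ ≡ 5 (mod 7), t ≡ 4. Hence N ≡ 2116 + 4784·4 = 21252 (mod 33488).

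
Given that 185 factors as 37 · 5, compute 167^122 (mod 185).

169

Mod 37: 167 ≡ 19; by Fermat, exponent reduces to 122 mod 36 = 14; 19^14 ≡ 21 (mod 37).
Mod 5: 167 ≡ 2; by Fermat, exponent reduces to 122 mod 4 = 2; 2^2 ≡ 4 (mod 5).
Combine by CRT: x ≡ 21 (mod 37), x ≡ 4 (mod 5) ⇒ x ≡ 169 (mod 185).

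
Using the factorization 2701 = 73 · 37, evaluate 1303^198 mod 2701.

Mod 73: 1303 ≡ 62; by Fermat, exponent reduces to 198 mod 72 = 54; 62^54 ≡ 27 (mod 73).
Mod 37: 1303 ≡ 8; by Fermat, exponent reduces to 198 mod 36 = 18; 8^18 ≡ 36 (mod 37).
Combine by CRT: x ≡ 27 (mod 73), x ≡ 36 (mod 37) ⇒ x ≡ 2071 (mod 2701).

2071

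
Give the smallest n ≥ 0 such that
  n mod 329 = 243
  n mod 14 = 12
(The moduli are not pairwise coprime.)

Combine the congruences pairwise.
gcd(329, 14) = 7 and 7 | (12 − 243), so the pair is consistent; merging gives n ≡ 572 (mod 658), where 658 = lcm(329, 14).
The solution is unique modulo lcm(329, 14) = 658.

572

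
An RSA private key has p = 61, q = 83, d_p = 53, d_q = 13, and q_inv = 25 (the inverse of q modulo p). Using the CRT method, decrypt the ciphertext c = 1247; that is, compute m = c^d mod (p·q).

224

m₁ = c^(d_p) mod p: c ≡ 27 (mod 61), and 27^53 mod 61 = 41.
m₂ = c^(d_q) mod q: c ≡ 2 (mod 83), and 2^13 mod 83 = 58.
h = q_inv·(m₁ − m₂) mod p = 25·(41 − 58) mod 61 = 2.
m = m₂ + h·q = 58 + 2·83 = 224.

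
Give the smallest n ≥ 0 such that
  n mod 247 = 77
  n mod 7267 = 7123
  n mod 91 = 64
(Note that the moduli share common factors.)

239667

Combine the congruences pairwise.
gcd(247, 7267) = 13 and 13 | (7123 − 77), so the pair is consistent; merging gives n ≡ 101594 (mod 138073), where 138073 = lcm(247, 7267).
gcd(138073, 91) = 13 and 13 | (64 − 101594), so the pair is consistent; merging gives n ≡ 239667 (mod 966511), where 966511 = lcm(138073, 91).
The solution is unique modulo lcm(247, 7267, 91) = 966511.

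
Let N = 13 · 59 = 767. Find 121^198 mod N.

430

Mod 13: 121 ≡ 4; by Fermat, exponent reduces to 198 mod 12 = 6; 4^6 ≡ 1 (mod 13).
Mod 59: 121 ≡ 3; by Fermat, exponent reduces to 198 mod 58 = 24; 3^24 ≡ 17 (mod 59).
Combine by CRT: x ≡ 1 (mod 13), x ≡ 17 (mod 59) ⇒ x ≡ 430 (mod 767).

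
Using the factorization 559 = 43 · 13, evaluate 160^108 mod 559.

508

Mod 43: 160 ≡ 31; by Fermat, exponent reduces to 108 mod 42 = 24; 31^24 ≡ 35 (mod 43).
Mod 13: 160 ≡ 4; since 12 | 108, by Fermat 4^108 ≡ 1 (mod 13).
Combine by CRT: x ≡ 35 (mod 43), x ≡ 1 (mod 13) ⇒ x ≡ 508 (mod 559).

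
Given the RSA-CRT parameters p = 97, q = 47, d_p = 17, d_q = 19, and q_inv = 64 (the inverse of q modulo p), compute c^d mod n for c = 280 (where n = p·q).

4368

m₁ = c^(d_p) mod p: c ≡ 86 (mod 97), and 86^17 mod 97 = 3.
m₂ = c^(d_q) mod q: c ≡ 45 (mod 47), and 45^19 mod 47 = 44.
h = q_inv·(m₁ − m₂) mod p = 64·(3 − 44) mod 97 = 92.
m = m₂ + h·q = 44 + 92·47 = 4368.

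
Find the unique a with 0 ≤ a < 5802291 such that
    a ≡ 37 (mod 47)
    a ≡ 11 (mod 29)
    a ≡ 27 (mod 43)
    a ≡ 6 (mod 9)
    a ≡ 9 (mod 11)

2577705

The moduli are pairwise coprime; N = 47·29·43·9·11 = 5802291.
N/47 = 123453; 123453 ≡ 31 (mod 47); 31·44 ≡ 1, so inverse 44.
N/29 = 200079; 200079 ≡ 8 (mod 29); 8·11 ≡ 1, so inverse 11.
N/43 = 134937; 134937 ≡ 3 (mod 43); 3·29 ≡ 1, so inverse 29.
N/9 = 644699; 644699 ≡ 2 (mod 9); 2·5 ≡ 1, so inverse 5.
N/11 = 527481; 527481 ≡ 9 (mod 11); 9·5 ≡ 1, so inverse 5.
a ≡ 37·123453·44 + 11·200079·11 + 27·134937·29 + 6·644699·5 + 9·527481·5 = 373924329.
373924329 mod 5802291 = 2577705.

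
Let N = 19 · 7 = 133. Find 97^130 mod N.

92

Mod 19: 97 ≡ 2; by Fermat, exponent reduces to 130 mod 18 = 4; 2^4 ≡ 16 (mod 19).
Mod 7: 97 ≡ 6; by Fermat, exponent reduces to 130 mod 6 = 4; 6^4 ≡ 1 (mod 7).
Combine by CRT: x ≡ 16 (mod 19), x ≡ 1 (mod 7) ⇒ x ≡ 92 (mod 133).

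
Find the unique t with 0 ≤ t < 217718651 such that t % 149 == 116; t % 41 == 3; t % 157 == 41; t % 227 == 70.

29105329

The moduli are pairwise coprime; N = 149·41·157·227 = 217718651.
N/149 = 1461199; 1461199 ≡ 105 (mod 149); 105·44 ≡ 1, so inverse 44.
N/41 = 5310211; 5310211 ≡ 14 (mod 41); 14·3 ≡ 1, so inverse 3.
N/157 = 1386743; 1386743 ≡ 119 (mod 157); 119·95 ≡ 1, so inverse 95.
N/227 = 959113; 959113 ≡ 38 (mod 227); 38·6 ≡ 1, so inverse 6.
t ≡ 116·1461199·44 + 3·5310211·3 + 41·1386743·95 + 70·959113·6 = 13309943040.
13309943040 mod 217718651 = 29105329.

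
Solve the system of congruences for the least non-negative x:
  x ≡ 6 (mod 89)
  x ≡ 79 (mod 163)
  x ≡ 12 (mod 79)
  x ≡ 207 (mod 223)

The moduli are pairwise coprime; N = 89·163·79·223 = 255569819.
N/89 = 2871571; 2871571 ≡ 75 (mod 89); 75·19 ≡ 1, so inverse 19.
N/163 = 1567913; 1567913 ≡ 16 (mod 163); 16·51 ≡ 1, so inverse 51.
N/79 = 3235061; 3235061 ≡ 11 (mod 79); 11·36 ≡ 1, so inverse 36.
N/223 = 1146053; 1146053 ≡ 56 (mod 223); 56·4 ≡ 1, so inverse 4.
x ≡ 6·2871571·19 + 79·1567913·51 + 12·3235061·36 + 207·1146053·4 = 8990958807.
8990958807 mod 255569819 = 46015142.

46015142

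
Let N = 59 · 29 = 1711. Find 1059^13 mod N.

1332

Mod 59: 1059 ≡ 56; 56^13 ≡ 34 (mod 59).
Mod 29: 1059 ≡ 15; 15^13 ≡ 27 (mod 29).
Combine by CRT: x ≡ 34 (mod 59), x ≡ 27 (mod 29) ⇒ x ≡ 1332 (mod 1711).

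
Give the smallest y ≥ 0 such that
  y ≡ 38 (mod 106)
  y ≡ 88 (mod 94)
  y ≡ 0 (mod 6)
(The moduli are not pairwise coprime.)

11274

gcd(106, 94) = 2 and 2 | (88 − 38), so the pair is consistent; merging gives y ≡ 1310 (mod 4982), where 4982 = lcm(106, 94).
gcd(4982, 6) = 2 and 2 | (0 − 1310), so the pair is consistent; merging gives y ≡ 11274 (mod 14946), where 14946 = lcm(4982, 6).
The solution is unique modulo lcm(106, 94, 6) = 14946.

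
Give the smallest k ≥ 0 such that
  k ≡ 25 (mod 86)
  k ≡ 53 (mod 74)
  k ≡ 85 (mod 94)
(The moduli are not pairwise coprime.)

110535

Combine the congruences pairwise.
gcd(86, 74) = 2 and 2 | (53 − 25), so the pair is consistent; merging gives k ≡ 2347 (mod 3182), where 3182 = lcm(86, 74).
gcd(3182, 94) = 2 and 2 | (85 − 2347), so the pair is consistent; merging gives k ≡ 110535 (mod 149554), where 149554 = lcm(3182, 94).
The solution is unique modulo lcm(86, 74, 94) = 149554.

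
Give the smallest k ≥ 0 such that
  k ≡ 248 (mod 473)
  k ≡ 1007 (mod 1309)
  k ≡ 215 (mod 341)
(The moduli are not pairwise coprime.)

Combine the congruences pairwise.
gcd(473, 1309) = 11 and 11 | (1007 − 248), so the pair is consistent; merging gives k ≡ 49440 (mod 56287), where 56287 = lcm(473, 1309).
gcd(56287, 341) = 11 and 11 | (215 − 49440), so the pair is consistent; merging gives k ≡ 612310 (mod 1744897), where 1744897 = lcm(56287, 341).
The solution is unique modulo lcm(473, 1309, 341) = 1744897.

612310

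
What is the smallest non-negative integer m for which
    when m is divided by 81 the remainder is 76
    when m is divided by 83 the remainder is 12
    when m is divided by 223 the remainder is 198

90067

From m ≡ 76 (mod 81) write m = 76 + 81t. Substituting into m ≡ 12 (mod 83) gives 81t ≡ 19 (mod 83), and since 81⁻¹ ≡ 41 (mod 83), t ≡ 32. Hence m ≡ 76 + 81·32 = 2668 (mod 6723).
From m ≡ 2668 (mod 6723) write m = 2668 + 6723t. Substituting into m ≡ 198 (mod 223) gives 6723t ≡ 206 (mod 223), and since 33⁻¹ ≡ 196 (mod 223), t ≡ 13. Hence m ≡ 2668 + 6723·13 = 90067 (mod 1499229).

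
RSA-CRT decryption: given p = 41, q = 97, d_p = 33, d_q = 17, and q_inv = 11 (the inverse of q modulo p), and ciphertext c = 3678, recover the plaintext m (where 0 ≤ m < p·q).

m₁ = c^(d_p) mod p: c ≡ 29 (mod 41), and 29^33 mod 41 = 13.
m₂ = c^(d_q) mod q: c ≡ 89 (mod 97), and 89^17 mod 97 = 89.
h = q_inv·(m₁ − m₂) mod p = 11·(13 − 89) mod 41 = 25.
m = m₂ + h·q = 89 + 25·97 = 2514.

2514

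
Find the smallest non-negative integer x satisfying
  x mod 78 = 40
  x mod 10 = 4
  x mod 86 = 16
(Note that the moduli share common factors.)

gcd(78, 10) = 2 and 2 | (4 − 40), so the pair is consistent; merging gives x ≡ 274 (mod 390), where 390 = lcm(78, 10).
gcd(390, 86) = 2 and 2 | (16 − 274), so the pair is consistent; merging gives x ≡ 274 (mod 16770), where 16770 = lcm(390, 86).
The solution is unique modulo lcm(78, 10, 86) = 16770.

274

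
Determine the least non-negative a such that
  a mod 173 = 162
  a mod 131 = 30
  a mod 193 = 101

4179323

The moduli are pairwise coprime; N = 173·131·193 = 4373959.
N/173 = 25283; 25283 ≡ 25 (mod 173); 25·90 ≡ 1, so inverse 90.
N/131 = 33389; 33389 ≡ 115 (mod 131); 115·90 ≡ 1, so inverse 90.
N/193 = 22663; 22663 ≡ 82 (mod 193); 82·153 ≡ 1, so inverse 153.
a ≡ 162·25283·90 + 30·33389·90 + 101·22663·153 = 808987779.
808987779 mod 4373959 = 4179323.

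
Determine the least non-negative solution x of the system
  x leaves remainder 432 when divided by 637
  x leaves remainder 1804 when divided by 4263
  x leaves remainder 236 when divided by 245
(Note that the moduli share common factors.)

gcd(637, 4263) = 49 and 49 | (1804 − 432), so the pair is consistent; merging gives x ≡ 31645 (mod 55419), where 55419 = lcm(637, 4263).
gcd(55419, 245) = 49 and 49 | (236 − 31645), so the pair is consistent; merging gives x ≡ 253321 (mod 277095), where 277095 = lcm(55419, 245).
The solution is unique modulo lcm(637, 4263, 245) = 277095.

253321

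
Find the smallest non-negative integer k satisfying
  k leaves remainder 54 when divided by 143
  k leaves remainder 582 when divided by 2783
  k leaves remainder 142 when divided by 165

Combine the congruences pairwise.
gcd(143, 2783) = 11 and 11 | (582 − 54), so the pair is consistent; merging gives k ≡ 14497 (mod 36179), where 36179 = lcm(143, 2783).
gcd(36179, 165) = 11 and 11 | (142 − 14497), so the pair is consistent; merging gives k ≡ 14497 (mod 542685), where 542685 = lcm(36179, 165).
The solution is unique modulo lcm(143, 2783, 165) = 542685.

14497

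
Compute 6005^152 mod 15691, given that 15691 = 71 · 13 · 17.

8841

Mod 71: 6005 ≡ 41; by Fermat, exponent reduces to 152 mod 70 = 12; 41^12 ≡ 37 (mod 71).
Mod 13: 6005 ≡ 12; by Fermat, exponent reduces to 152 mod 12 = 8; 12^8 ≡ 1 (mod 13).
Mod 17: 6005 ≡ 4; by Fermat, exponent reduces to 152 mod 16 = 8; 4^8 ≡ 1 (mod 17).
Combine by CRT: x ≡ 37 (mod 71), x ≡ 1 (mod 13), x ≡ 1 (mod 17) ⇒ x ≡ 8841 (mod 15691).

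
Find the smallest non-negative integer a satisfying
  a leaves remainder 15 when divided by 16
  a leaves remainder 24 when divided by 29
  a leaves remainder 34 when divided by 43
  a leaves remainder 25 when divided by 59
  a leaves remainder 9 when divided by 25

From a ≡ 15 (mod 16) write a = 15 + 16t. Substituting into a ≡ 24 (mod 29) gives 16t ≡ 9 (mod 29), and since 16⁻¹ ≡ 20 (mod 29), t ≡ 6. Hence a ≡ 15 + 16·6 = 111 (mod 464).
From a ≡ 111 (mod 464) write a = 111 + 464t. Substituting into a ≡ 34 (mod 43) gives 464t ≡ 9 (mod 43), and since 34⁻¹ ≡ 19 (mod 43), t ≡ 42. Hence a ≡ 111 + 464·42 = 19599 (mod 19952).
From a ≡ 19599 (mod 19952) write a = 19599 + 19952t. Substituting into a ≡ 25 (mod 59) gives 19952t ≡ 14 (mod 59), and since 10⁻¹ ≡ 6 (mod 59), t ≡ 25. Hence a ≡ 19599 + 19952·25 = 518399 (mod 1177168).
From a ≡ 518399 (mod 1177168) write a = 518399 + 1177168t. Substituting into a ≡ 9 (mod 25) gives 1177168t ≡ 10 (mod 25), and since 18⁻¹ ≡ 7 (mod 25), t ≡ 20. Hence a ≡ 518399 + 1177168·20 = 24061759 (mod 29429200).

24061759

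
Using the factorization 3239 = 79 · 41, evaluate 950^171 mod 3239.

Mod 79: 950 ≡ 2; by Fermat, exponent reduces to 171 mod 78 = 15; 2^15 ≡ 62 (mod 79).
Mod 41: 950 ≡ 7; by Fermat, exponent reduces to 171 mod 40 = 11; 7^11 ≡ 22 (mod 41).
Combine by CRT: x ≡ 62 (mod 79), x ≡ 22 (mod 41) ⇒ x ≡ 2195 (mod 3239).

2195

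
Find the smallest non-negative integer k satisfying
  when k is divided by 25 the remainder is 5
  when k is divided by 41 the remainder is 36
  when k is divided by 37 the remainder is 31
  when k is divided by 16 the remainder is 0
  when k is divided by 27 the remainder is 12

12967680

Combine the congruences pairwise.
From k ≡ 5 (mod 25) write k = 5 + 25t. Substituting into k ≡ 36 (mod 41) gives 25t ≡ 31 (mod 41), and since 25⁻¹ ≡ 23 (mod 41), t ≡ 16. Hence k ≡ 5 + 25·16 = 405 (mod 1025).
From k ≡ 405 (mod 1025) write k = 405 + 1025t. Substituting into k ≡ 31 (mod 37) gives 1025t ≡ 33 (mod 37), and since 26⁻¹ ≡ 10 (mod 37), t ≡ 34. Hence k ≡ 405 + 1025·34 = 35255 (mod 37925).
From k ≡ 35255 (mod 37925) write k = 35255 + 37925t. Substituting into k ≡ 0 (mod 16) gives 37925t ≡ 9 (mod 16), and since 5⁻¹ ≡ 13 (mod 16), t ≡ 5. Hence k ≡ 35255 + 37925·5 = 224880 (mod 606800).
From k ≡ 224880 (mod 606800) write k = 224880 + 606800t. Substituting into k ≡ 12 (mod 27) gives 606800t ≡ 15 (mod 27), and since 2⁻¹ ≡ 14 (mod 27), t ≡ 21. Hence k ≡ 224880 + 606800·21 = 12967680 (mod 16383600).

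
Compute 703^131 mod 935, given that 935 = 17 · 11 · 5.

Mod 17: 703 ≡ 6; by Fermat, exponent reduces to 131 mod 16 = 3; 6^3 ≡ 12 (mod 17).
Mod 11: 703 ≡ 10; by Fermat, exponent reduces to 131 mod 10 = 1; 10^1 ≡ 10 (mod 11).
Mod 5: 703 ≡ 3; by Fermat, exponent reduces to 131 mod 4 = 3; 3^3 ≡ 2 (mod 5).
Combine by CRT: x ≡ 12 (mod 17), x ≡ 10 (mod 11), x ≡ 2 (mod 5) ⇒ x ≡ 692 (mod 935).

692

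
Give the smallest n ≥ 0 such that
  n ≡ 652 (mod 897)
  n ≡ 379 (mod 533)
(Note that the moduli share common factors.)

gcd(897, 533) = 13 and 13 | (379 − 652), so the pair is consistent; merging gives n ≡ 27562 (mod 36777), where 36777 = lcm(897, 533).
The solution is unique modulo lcm(897, 533) = 36777.

27562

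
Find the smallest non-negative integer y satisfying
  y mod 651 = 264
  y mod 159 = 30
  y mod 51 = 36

Combine the congruences pairwise.
gcd(651, 159) = 3 and 3 | (30 − 264), so the pair is consistent; merging gives y ≡ 31512 (mod 34503), where 34503 = lcm(651, 159).
gcd(34503, 51) = 3 and 3 | (36 − 31512), so the pair is consistent; merging gives y ≡ 411045 (mod 586551), where 586551 = lcm(34503, 51).
The solution is unique modulo lcm(651, 159, 51) = 586551.

411045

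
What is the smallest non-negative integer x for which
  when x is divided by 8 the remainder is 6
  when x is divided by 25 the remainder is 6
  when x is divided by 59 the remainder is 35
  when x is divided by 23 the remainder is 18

210606

The moduli are pairwise coprime; N = 8·25·59·23 = 271400.
N/8 = 33925; 33925 ≡ 5 (mod 8); 5·5 ≡ 1, so inverse 5.
N/25 = 10856; 10856 ≡ 6 (mod 25); 6·21 ≡ 1, so inverse 21.
N/59 = 4600; 4600 ≡ 57 (mod 59); 57·29 ≡ 1, so inverse 29.
N/23 = 11800; 11800 ≡ 1 (mod 23), inverse 1.
x ≡ 6·33925·5 + 6·10856·21 + 35·4600·29 + 18·11800·1 = 7267006.
7267006 mod 271400 = 210606.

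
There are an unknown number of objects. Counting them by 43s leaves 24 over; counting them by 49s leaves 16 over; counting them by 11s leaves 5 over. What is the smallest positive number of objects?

18342

The moduli are pairwise coprime; M = 43·49·11 = 23177.
M/43 = 539; 539 ≡ 23 (mod 43); 23·15 ≡ 1, so inverse 15.
M/49 = 473; 473 ≡ 32 (mod 49); 32·23 ≡ 1, so inverse 23.
M/11 = 2107; 2107 ≡ 6 (mod 11); 6·2 ≡ 1, so inverse 2.
N ≡ 24·539·15 + 16·473·23 + 5·2107·2 = 389174.
389174 mod 23177 = 18342.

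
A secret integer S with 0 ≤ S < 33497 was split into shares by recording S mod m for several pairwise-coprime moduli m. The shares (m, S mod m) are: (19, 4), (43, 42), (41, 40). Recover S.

22918

The moduli are pairwise coprime; N = 19·43·41 = 33497.
N/19 = 1763; 1763 ≡ 15 (mod 19); 15·14 ≡ 1, so inverse 14.
N/43 = 779; 779 ≡ 5 (mod 43); 5·26 ≡ 1, so inverse 26.
N/41 = 817; 817 ≡ 38 (mod 41); 38·27 ≡ 1, so inverse 27.
S ≡ 4·1763·14 + 42·779·26 + 40·817·27 = 1831756.
1831756 mod 33497 = 22918.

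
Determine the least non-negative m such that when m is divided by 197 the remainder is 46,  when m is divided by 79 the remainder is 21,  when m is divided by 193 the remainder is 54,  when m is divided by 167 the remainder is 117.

The moduli are pairwise coprime; N = 197·79·193·167 = 501611053.
N/197 = 2546249; 2546249 ≡ 24 (mod 197); 24·156 ≡ 1, so inverse 156.
N/79 = 6349507; 6349507 ≡ 40 (mod 79); 40·2 ≡ 1, so inverse 2.
N/193 = 2599021; 2599021 ≡ 83 (mod 193); 83·100 ≡ 1, so inverse 100.
N/167 = 3003659; 3003659 ≡ 164 (mod 167); 164·111 ≡ 1, so inverse 111.
m ≡ 46·2546249·156 + 21·6349507·2 + 54·2599021·100 + 117·3003659·111 = 71581794951.
71581794951 mod 501611053 = 353025425.

353025425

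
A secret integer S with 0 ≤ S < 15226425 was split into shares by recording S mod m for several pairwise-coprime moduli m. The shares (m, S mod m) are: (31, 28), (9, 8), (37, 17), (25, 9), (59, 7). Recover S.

Combine the congruences pairwise.
From S ≡ 28 (mod 31) write S = 28 + 31t. Substituting into S ≡ 8 (mod 9) gives 31t ≡ 7 (mod 9), and since 4⁻¹ ≡ 7 (mod 9), t ≡ 4. Hence S ≡ 28 + 31·4 = 152 (mod 279).
From S ≡ 152 (mod 279) write S = 152 + 279t. Substituting into S ≡ 17 (mod 37) gives 279t ≡ 13 (mod 37), and since 20⁻¹ ≡ 13 (mod 37), t ≡ 21. Hence S ≡ 152 + 279·21 = 6011 (mod 10323).
From S ≡ 6011 (mod 10323) write S = 6011 + 10323t. Substituting into S ≡ 9 (mod 25) gives 10323t ≡ 23 (mod 25), and since 23⁻¹ ≡ 12 (mod 25), t ≡ 1. Hence S ≡ 6011 + 10323·1 = 16334 (mod 258075).
From S ≡ 16334 (mod 258075) write S = 16334 + 258075t. Substituting into S ≡ 7 (mod 59) gives 258075t ≡ 16 (mod 59), and since 9⁻¹ ≡ 46 (mod 59), t ≡ 28. Hence S ≡ 16334 + 258075·28 = 7242434 (mod 15226425).

7242434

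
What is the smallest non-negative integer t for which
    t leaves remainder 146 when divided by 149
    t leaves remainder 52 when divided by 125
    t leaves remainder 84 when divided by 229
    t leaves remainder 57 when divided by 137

From t ≡ 146 (mod 149) write t = 146 + 149s. Substituting into t ≡ 52 (mod 125) gives 149s ≡ 31 (mod 125), and since 24⁻¹ ≡ 99 (mod 125), s ≡ 69. Hence t ≡ 146 + 149·69 = 10427 (mod 18625).
From t ≡ 10427 (mod 18625) write t = 10427 + 18625s. Substituting into t ≡ 84 (mod 229) gives 18625s ≡ 191 (mod 229), and since 76⁻¹ ≡ 226 (mod 229), s ≡ 114. Hence t ≡ 10427 + 18625·114 = 2133677 (mod 4265125).
From t ≡ 2133677 (mod 4265125) write t = 2133677 + 4265125s. Substituting into t ≡ 57 (mod 137) gives 4265125s ≡ 18 (mod 137), and since 41⁻¹ ≡ 127 (mod 137), s ≡ 94. Hence t ≡ 2133677 + 4265125·94 = 403055427 (mod 584322125).

403055427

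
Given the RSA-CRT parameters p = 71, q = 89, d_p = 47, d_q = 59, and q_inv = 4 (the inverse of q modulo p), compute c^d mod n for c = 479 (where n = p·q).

m₁ = c^(d_p) mod p: c ≡ 53 (mod 71), and 53^47 mod 71 = 11.
m₂ = c^(d_q) mod q: c ≡ 34 (mod 89), and 34^59 mod 89 = 55.
h = q_inv·(m₁ − m₂) mod p = 4·(11 − 55) mod 71 = 37.
m = m₂ + h·q = 55 + 37·89 = 3348.

3348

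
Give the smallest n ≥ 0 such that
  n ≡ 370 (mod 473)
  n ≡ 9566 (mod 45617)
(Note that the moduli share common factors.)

gcd(473, 45617) = 11 and 11 | (9566 − 370), so the pair is consistent; merging gives n ≡ 1925480 (mod 1961531), where 1961531 = lcm(473, 45617).
The solution is unique modulo lcm(473, 45617) = 1961531.

1925480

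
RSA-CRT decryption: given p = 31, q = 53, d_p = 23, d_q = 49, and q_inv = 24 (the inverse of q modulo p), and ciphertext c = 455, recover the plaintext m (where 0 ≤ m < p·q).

m₁ = c^(d_p) mod p: c ≡ 21 (mod 31), and 21^23 mod 31 = 17.
m₂ = c^(d_q) mod q: c ≡ 31 (mod 53), and 31^49 mod 53 = 32.
h = q_inv·(m₁ − m₂) mod p = 24·(17 − 32) mod 31 = 12.
m = m₂ + h·q = 32 + 12·53 = 668.

668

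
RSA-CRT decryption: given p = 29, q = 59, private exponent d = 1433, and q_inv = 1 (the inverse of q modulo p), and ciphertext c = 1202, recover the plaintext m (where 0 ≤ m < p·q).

702

d_p = d mod (p−1) = 1433 mod 28 = 5; d_q = d mod (q−1) = 41.
m₁ = c^(d_p) mod p: c ≡ 13 (mod 29), and 13^5 mod 29 = 6.
m₂ = c^(d_q) mod q: c ≡ 22 (mod 59), and 22^41 mod 59 = 53.
h = q_inv·(m₁ − m₂) mod p = 1·(6 − 53) mod 29 = 11.
m = m₂ + h·q = 53 + 11·59 = 702.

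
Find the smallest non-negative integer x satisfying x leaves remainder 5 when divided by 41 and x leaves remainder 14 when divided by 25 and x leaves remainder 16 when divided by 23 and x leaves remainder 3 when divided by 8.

The moduli are pairwise coprime; N = 41·25·23·8 = 188600.
N/41 = 4600; 4600 ≡ 8 (mod 41); 8·36 ≡ 1, so inverse 36.
N/25 = 7544; 7544 ≡ 19 (mod 25); 19·4 ≡ 1, so inverse 4.
N/23 = 8200; 8200 ≡ 12 (mod 23); 12·2 ≡ 1, so inverse 2.
N/8 = 23575; 23575 ≡ 7 (mod 8); 7·7 ≡ 1, so inverse 7.
x ≡ 5·4600·36 + 14·7544·4 + 16·8200·2 + 3·23575·7 = 2007939.
2007939 mod 188600 = 121939.

121939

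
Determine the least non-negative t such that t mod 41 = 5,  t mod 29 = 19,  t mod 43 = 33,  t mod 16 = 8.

The moduli are pairwise coprime; N = 41·29·43·16 = 818032.
N/41 = 19952; 19952 ≡ 26 (mod 41); 26·30 ≡ 1, so inverse 30.
N/29 = 28208; 28208 ≡ 20 (mod 29); 20·16 ≡ 1, so inverse 16.
N/43 = 19024; 19024 ≡ 18 (mod 43); 18·12 ≡ 1, so inverse 12.
N/16 = 51127; 51127 ≡ 7 (mod 16); 7·7 ≡ 1, so inverse 7.
t ≡ 5·19952·30 + 19·28208·16 + 33·19024·12 + 8·51127·7 = 21964648.
21964648 mod 818032 = 695816.

695816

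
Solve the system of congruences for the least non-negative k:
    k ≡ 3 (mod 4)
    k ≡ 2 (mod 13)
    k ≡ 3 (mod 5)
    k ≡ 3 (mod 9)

From k ≡ 3 (mod 4) write k = 3 + 4t. Substituting into k ≡ 2 (mod 13) gives 4t ≡ 12 (mod 13), and since 4⁻¹ ≡ 10 (mod 13), t ≡ 3. Hence k ≡ 3 + 4·3 = 15 (mod 52).
From k ≡ 15 (mod 52) write k = 15 + 52t. Substituting into k ≡ 3 (mod 5) gives 52t ≡ 3 (mod 5), and since 2⁻¹ ≡ 3 (mod 5), t ≡ 4. Hence k ≡ 15 + 52·4 = 223 (mod 260).
From k ≡ 223 (mod 260) write k = 223 + 260t. Substituting into k ≡ 3 (mod 9) gives 260t ≡ 5 (mod 9), and since 8⁻¹ ≡ 8 (mod 9), t ≡ 4. Hence k ≡ 223 + 260·4 = 1263 (mod 2340).

1263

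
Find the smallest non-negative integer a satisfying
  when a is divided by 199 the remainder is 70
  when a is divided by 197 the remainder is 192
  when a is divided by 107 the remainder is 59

The moduli are pairwise coprime; N = 199·197·107 = 4194721.
N/199 = 21079; 21079 ≡ 184 (mod 199); 184·53 ≡ 1, so inverse 53.
N/197 = 21293; 21293 ≡ 17 (mod 197); 17·58 ≡ 1, so inverse 58.
N/107 = 39203; 39203 ≡ 41 (mod 107); 41·47 ≡ 1, so inverse 47.
a ≡ 70·21079·53 + 192·21293·58 + 59·39203·47 = 424031857.
424031857 mod 4194721 = 365036.

365036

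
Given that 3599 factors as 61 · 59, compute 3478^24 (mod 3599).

489

Mod 61: 3478 ≡ 1; 1^24 ≡ 1 (mod 61).
Mod 59: 3478 ≡ 56; 56^24 ≡ 17 (mod 59).
Combine by CRT: x ≡ 1 (mod 61), x ≡ 17 (mod 59) ⇒ x ≡ 489 (mod 3599).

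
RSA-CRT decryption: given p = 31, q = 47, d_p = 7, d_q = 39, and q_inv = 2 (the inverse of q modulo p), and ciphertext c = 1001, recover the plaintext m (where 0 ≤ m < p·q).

754

m₁ = c^(d_p) mod p: c ≡ 9 (mod 31), and 9^7 mod 31 = 10.
m₂ = c^(d_q) mod q: c ≡ 14 (mod 47), and 14^39 mod 47 = 2.
h = q_inv·(m₁ − m₂) mod p = 2·(10 − 2) mod 31 = 16.
m = m₂ + h·q = 2 + 16·47 = 754.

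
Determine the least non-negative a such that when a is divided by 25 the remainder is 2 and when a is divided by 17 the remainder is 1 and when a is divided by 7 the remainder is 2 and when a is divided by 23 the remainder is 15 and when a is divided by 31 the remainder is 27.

The moduli are pairwise coprime; N = 25·17·7·23·31 = 2121175.
N/25 = 84847; 84847 ≡ 22 (mod 25); 22·8 ≡ 1, so inverse 8.
N/17 = 124775; 124775 ≡ 12 (mod 17); 12·10 ≡ 1, so inverse 10.
N/7 = 303025; 303025 ≡ 2 (mod 7); 2·4 ≡ 1, so inverse 4.
N/23 = 92225; 92225 ≡ 18 (mod 23); 18·9 ≡ 1, so inverse 9.
N/31 = 68425; 68425 ≡ 8 (mod 31); 8·4 ≡ 1, so inverse 4.
a ≡ 2·84847·8 + 1·124775·10 + 2·303025·4 + 15·92225·9 + 27·68425·4 = 24869777.
24869777 mod 2121175 = 1536852.

1536852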